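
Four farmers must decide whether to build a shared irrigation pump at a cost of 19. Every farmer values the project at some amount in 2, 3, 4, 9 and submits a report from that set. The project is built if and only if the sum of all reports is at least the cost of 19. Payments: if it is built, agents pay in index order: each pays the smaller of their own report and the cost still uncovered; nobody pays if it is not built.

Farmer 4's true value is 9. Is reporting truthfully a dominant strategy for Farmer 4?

Yes

Check each profile of the others' reports and compare truth against every alternative report.
Others report (2, 3, 9): truth gives 4, best alternative gives 0.
Others report (2, 9, 3): truth gives 4, best alternative gives 0.
Others report (3, 2, 9): truth gives 4, best alternative gives 0.
Others report (3, 9, 2): truth gives 4, best alternative gives 0.
Others report (9, 2, 3): truth gives 4, best alternative gives 0.
Others report (9, 3, 2): truth gives 4, best alternative gives 0.
(Remaining 58 profiles checked similarly; truth is weakly best in each.)
In every case the truthful report is at least as good as any alternative, so it is a dominant strategy.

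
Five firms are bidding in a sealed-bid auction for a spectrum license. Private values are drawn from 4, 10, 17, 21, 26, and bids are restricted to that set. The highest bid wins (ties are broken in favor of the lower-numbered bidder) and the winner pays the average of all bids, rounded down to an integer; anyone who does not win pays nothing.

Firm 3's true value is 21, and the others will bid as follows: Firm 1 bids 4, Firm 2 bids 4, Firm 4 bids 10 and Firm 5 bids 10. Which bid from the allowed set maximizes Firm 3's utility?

Bid 4: loses, pays 0, utility 0.
Bid 10: wins, pays 7, utility 21 - 7 = 14.
Bid 17: wins, pays 9, utility 21 - 9 = 12.
Bid 21: wins, pays 9, utility 21 - 9 = 12.
Bid 26: wins, pays 10, utility 21 - 10 = 11.
The best choice is 10 with utility 14.

10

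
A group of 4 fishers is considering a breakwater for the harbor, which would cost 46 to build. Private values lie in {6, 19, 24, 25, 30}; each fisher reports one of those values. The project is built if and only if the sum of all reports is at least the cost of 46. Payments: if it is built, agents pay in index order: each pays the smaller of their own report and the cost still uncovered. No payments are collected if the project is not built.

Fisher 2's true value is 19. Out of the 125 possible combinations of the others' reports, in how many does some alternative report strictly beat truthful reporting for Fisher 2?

Others report (6, 6, 30): truth gives 0; report 6 gives 13 > 0. Violating.
Others report (6, 19, 19): truth gives 0; report 6 gives 13 > 0. Violating.
Others report (6, 19, 24): truth gives 0; report 6 gives 13 > 0. Violating.
Others report (6, 19, 25): truth gives 0; report 6 gives 13 > 0. Violating.
Others report (6, 6, 6): truth gives 0; no alternative beats it.
Others report (6, 6, 19): truth gives 0; no alternative beats it.
(Checking all 125 profiles: 115 have a profitable deviation, 10 do not.)

115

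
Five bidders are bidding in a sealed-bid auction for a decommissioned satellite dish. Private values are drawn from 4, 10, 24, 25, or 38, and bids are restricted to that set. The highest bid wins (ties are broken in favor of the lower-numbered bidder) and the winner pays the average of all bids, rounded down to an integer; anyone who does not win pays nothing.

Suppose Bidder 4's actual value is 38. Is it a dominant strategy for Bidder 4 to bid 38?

No

Consider the case where Bidder 1 bids 4, Bidder 2 bids 4, Bidder 3 bids 4 and Bidder 5 bids 4.
Truthful bid 38: wins, pays 10, utility 38 - 10 = 28.
Bid 10 instead: wins, pays 5, utility 38 - 5 = 33.
Since 33 > 28, bidding 10 is strictly better here, so truthful bidding is not dominant.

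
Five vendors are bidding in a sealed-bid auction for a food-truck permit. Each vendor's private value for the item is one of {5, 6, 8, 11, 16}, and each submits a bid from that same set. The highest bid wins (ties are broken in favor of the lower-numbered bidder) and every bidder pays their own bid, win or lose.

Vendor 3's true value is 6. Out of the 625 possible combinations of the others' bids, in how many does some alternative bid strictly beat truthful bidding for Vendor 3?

Others bid (5, 5, 5, 8): truth gives -6; bid 8 gives -2 > -6. Violating.
Others bid (5, 5, 5, 11): truth gives -6; bid 5 gives -5 > -6. Violating.
Others bid (5, 5, 5, 16): truth gives -6; bid 5 gives -5 > -6. Violating.
Others bid (5, 5, 6, 8): truth gives -6; bid 8 gives -2 > -6. Violating.
Others bid (5, 5, 5, 5): truth gives 0; no alternative beats it.
Others bid (5, 5, 5, 6): truth gives 0; no alternative beats it.
(Checking all 625 profiles: 621 have a profitable deviation, 4 do not.)

621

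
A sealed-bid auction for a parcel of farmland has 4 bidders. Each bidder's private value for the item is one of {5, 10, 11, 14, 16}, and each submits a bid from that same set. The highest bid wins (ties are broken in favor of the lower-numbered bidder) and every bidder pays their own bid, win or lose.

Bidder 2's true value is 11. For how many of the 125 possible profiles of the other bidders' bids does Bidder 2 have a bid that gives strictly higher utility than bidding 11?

Others bid (5, 5, 5): truth gives 0; bid 10 gives 1 > 0. Violating.
Others bid (5, 5, 10): truth gives 0; bid 10 gives 1 > 0. Violating.
Others bid (5, 5, 14): truth gives -11; bid 14 gives -3 > -11. Violating.
Others bid (5, 5, 16): truth gives -11; bid 5 gives -5 > -11. Violating.
Others bid (5, 5, 11): truth gives 0; no alternative beats it.
Others bid (5, 10, 11): truth gives 0; no alternative beats it.
(Checking all 125 profiles: 111 have a profitable deviation, 14 do not.)

111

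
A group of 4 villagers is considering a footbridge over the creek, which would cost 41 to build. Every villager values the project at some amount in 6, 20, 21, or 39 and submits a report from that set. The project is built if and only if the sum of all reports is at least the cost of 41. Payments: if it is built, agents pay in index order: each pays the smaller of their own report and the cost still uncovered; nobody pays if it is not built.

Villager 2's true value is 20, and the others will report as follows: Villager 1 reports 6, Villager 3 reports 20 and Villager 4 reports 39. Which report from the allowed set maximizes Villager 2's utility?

Report 6: project built, pays 6, utility 20 - 6 = 14.
Report 20: project built, pays 20, utility 20 - 20 = 0.
Report 21: project built, pays 21, utility 20 - 21 = -1.
Report 39: project built, pays 35, utility 20 - 35 = -15.
The best choice is 6 with utility 14.

6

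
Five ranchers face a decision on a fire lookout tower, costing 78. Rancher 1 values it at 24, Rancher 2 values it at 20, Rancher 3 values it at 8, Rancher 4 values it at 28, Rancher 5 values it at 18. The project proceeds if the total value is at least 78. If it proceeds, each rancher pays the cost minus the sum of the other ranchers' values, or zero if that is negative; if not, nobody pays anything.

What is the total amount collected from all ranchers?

12

Total value 98 ≥ cost 78, so it is built.
Rancher 1: others sum to 74; max(0, 78 - 74) = 4.
Rancher 2: others sum to 78; max(0, 78 - 78) = 0.
Rancher 3: others sum to 90; max(0, 78 - 90) = 0.
Rancher 4: others sum to 70; max(0, 78 - 70) = 8.
Rancher 5: others sum to 80; max(0, 78 - 80) = 0.
Total collected = 4 + 0 + 0 + 8 + 0 = 12.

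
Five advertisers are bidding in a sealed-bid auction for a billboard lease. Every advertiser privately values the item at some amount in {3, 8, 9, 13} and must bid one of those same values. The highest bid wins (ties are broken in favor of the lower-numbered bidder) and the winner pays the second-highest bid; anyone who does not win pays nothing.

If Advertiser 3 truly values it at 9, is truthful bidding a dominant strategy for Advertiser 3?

Check each profile of the others' bids and compare truth against every alternative bid.
Others bid (3, 3, 3, 3): truth gives 6, best alternative gives 6.
Others bid (3, 3, 3, 8): truth gives 1, best alternative gives 1.
Others bid (3, 3, 8, 3): truth gives 1, best alternative gives 1.
Others bid (3, 3, 8, 8): truth gives 1, best alternative gives 1.
Others bid (3, 8, 3, 3): truth gives 1, best alternative gives 1.
Others bid (3, 8, 3, 8): truth gives 1, best alternative gives 1.
(Remaining 250 profiles checked similarly; truth is weakly best in each.)
In every case the truthful bid is at least as good as any alternative, so it is a dominant strategy.

Yes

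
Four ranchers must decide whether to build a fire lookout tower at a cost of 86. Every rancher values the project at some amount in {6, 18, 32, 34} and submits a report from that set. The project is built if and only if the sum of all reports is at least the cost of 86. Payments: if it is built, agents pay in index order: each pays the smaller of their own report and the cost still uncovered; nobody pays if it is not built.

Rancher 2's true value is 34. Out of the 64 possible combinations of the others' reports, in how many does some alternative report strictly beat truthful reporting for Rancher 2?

Others report (6, 18, 32): truth gives 0; report 32 gives 2 > 0. Violating.
Others report (6, 18, 34): truth gives 0; report 32 gives 2 > 0. Violating.
Others report (6, 32, 18): truth gives 0; report 32 gives 2 > 0. Violating.
Others report (6, 32, 32): truth gives 0; report 18 gives 16 > 0. Violating.
Others report (6, 6, 6): truth gives 0; no alternative beats it.
Others report (6, 6, 18): truth gives 0; no alternative beats it.
(Checking all 64 profiles: 51 have a profitable deviation, 13 do not.)

51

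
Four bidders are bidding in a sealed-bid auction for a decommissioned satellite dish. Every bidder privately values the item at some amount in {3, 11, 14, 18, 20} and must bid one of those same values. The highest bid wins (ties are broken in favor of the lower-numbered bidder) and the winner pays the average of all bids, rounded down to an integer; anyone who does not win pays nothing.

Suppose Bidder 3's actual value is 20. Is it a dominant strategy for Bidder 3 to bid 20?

No

Consider the case where Bidder 1 bids 3, Bidder 2 bids 3 and Bidder 4 bids 3.
Truthful bid 20: wins, pays 7, utility 20 - 7 = 13.
Bid 11 instead: wins, pays 5, utility 20 - 5 = 15.
Since 15 > 13, bidding 11 is strictly better here, so truthful bidding is not dominant.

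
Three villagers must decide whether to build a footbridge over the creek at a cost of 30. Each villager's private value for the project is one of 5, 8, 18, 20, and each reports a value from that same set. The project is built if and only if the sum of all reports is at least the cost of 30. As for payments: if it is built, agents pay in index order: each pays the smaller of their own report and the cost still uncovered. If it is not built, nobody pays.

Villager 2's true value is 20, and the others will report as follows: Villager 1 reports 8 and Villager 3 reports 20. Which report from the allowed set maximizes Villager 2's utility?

5

Report 5: project built, pays 5, utility 20 - 5 = 15.
Report 8: project built, pays 8, utility 20 - 8 = 12.
Report 18: project built, pays 18, utility 20 - 18 = 2.
Report 20: project built, pays 20, utility 20 - 20 = 0.
The best choice is 5 with utility 15.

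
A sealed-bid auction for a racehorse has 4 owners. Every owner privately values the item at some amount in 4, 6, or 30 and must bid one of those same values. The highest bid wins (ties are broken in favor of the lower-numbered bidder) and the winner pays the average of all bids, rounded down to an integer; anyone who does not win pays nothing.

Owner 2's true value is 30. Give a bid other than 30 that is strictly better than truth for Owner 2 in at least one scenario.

6

Suppose Owner 1 bids 4, Owner 3 bids 4 and Owner 4 bids 4.
Bid 30: wins, pays 10, utility 30 - 10 = 20.
Bid 6: wins, pays 4, utility 30 - 4 = 26.
So bidding 6 beats truth here (26 > 20).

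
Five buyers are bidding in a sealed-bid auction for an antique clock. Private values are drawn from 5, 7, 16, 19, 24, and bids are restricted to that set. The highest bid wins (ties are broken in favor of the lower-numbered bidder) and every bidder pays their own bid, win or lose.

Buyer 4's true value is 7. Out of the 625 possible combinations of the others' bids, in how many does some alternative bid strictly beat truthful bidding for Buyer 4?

Others bid (5, 5, 5, 16): truth gives -7; bid 5 gives -5 > -7. Violating.
Others bid (5, 5, 5, 19): truth gives -7; bid 5 gives -5 > -7. Violating.
Others bid (5, 5, 5, 24): truth gives -7; bid 5 gives -5 > -7. Violating.
Others bid (5, 5, 7, 5): truth gives -7; bid 5 gives -5 > -7. Violating.
Others bid (5, 5, 5, 5): truth gives 0; no alternative beats it.
Others bid (5, 5, 5, 7): truth gives 0; no alternative beats it.
(Checking all 625 profiles: 623 have a profitable deviation, 2 do not.)

623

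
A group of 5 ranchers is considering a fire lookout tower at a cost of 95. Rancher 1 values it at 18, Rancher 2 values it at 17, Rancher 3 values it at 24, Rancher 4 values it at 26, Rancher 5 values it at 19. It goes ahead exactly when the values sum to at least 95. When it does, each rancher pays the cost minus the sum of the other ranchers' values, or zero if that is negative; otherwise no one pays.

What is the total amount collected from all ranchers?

59

Total value 104 ≥ cost 95, so it is built.
Rancher 1: others sum to 86; max(0, 95 - 86) = 9.
Rancher 2: others sum to 87; max(0, 95 - 87) = 8.
Rancher 3: others sum to 80; max(0, 95 - 80) = 15.
Rancher 4: others sum to 78; max(0, 95 - 78) = 17.
Rancher 5: others sum to 85; max(0, 95 - 85) = 10.
Total collected = 9 + 8 + 15 + 17 + 10 = 59.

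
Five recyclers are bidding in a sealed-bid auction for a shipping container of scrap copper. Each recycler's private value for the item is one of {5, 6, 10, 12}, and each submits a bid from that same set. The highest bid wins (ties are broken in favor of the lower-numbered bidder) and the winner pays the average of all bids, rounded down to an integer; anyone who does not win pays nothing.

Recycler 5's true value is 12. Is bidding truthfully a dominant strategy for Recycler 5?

No

Consider the case where Recycler 1 bids 5, Recycler 2 bids 5, Recycler 3 bids 5 and Recycler 4 bids 5.
Truthful bid 12: wins, pays 6, utility 12 - 6 = 6.
Bid 6 instead: wins, pays 5, utility 12 - 5 = 7.
Since 7 > 6, bidding 6 is strictly better here, so truthful bidding is not dominant.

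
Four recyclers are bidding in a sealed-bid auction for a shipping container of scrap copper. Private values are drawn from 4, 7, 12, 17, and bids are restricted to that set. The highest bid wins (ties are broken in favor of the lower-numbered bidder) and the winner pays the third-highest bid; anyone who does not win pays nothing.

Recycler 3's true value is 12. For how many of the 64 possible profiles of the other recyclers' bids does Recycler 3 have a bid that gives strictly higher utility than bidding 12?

Others bid (4, 4, 17): truth gives 0; bid 17 gives 8 > 0. Violating.
Others bid (4, 7, 17): truth gives 0; bid 17 gives 5 > 0. Violating.
Others bid (4, 12, 4): truth gives 0; bid 17 gives 8 > 0. Violating.
Others bid (4, 12, 7): truth gives 0; bid 17 gives 5 > 0. Violating.
Others bid (4, 4, 4): truth gives 8; no alternative beats it.
Others bid (4, 4, 7): truth gives 8; no alternative beats it.
(Checking all 64 profiles: 12 have a profitable deviation, 52 do not.)

12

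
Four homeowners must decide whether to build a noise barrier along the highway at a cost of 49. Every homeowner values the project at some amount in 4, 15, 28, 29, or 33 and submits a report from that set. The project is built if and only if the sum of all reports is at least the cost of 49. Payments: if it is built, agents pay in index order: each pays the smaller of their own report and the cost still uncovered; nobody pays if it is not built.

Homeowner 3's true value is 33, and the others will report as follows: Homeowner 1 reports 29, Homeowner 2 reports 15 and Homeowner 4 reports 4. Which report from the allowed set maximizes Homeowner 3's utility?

Report 4: project built, pays 4, utility 33 - 4 = 29.
Report 15: project built, pays 5, utility 33 - 5 = 28.
Report 28: project built, pays 5, utility 33 - 5 = 28.
Report 29: project built, pays 5, utility 33 - 5 = 28.
Report 33: project built, pays 5, utility 33 - 5 = 28.
The best choice is 4 with utility 29.

4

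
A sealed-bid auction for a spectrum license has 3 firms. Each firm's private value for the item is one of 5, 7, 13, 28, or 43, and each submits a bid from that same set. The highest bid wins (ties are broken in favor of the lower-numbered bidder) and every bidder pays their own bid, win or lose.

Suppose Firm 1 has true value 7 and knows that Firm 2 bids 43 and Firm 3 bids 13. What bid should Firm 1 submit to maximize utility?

5

Bid 5: loses but pays 5, utility -5.
Bid 7: loses but pays 7, utility -7.
Bid 13: loses but pays 13, utility -13.
Bid 28: loses but pays 28, utility -28.
Bid 43: wins, pays 43, utility 7 - 43 = -36.
The best choice is 5 with utility -5.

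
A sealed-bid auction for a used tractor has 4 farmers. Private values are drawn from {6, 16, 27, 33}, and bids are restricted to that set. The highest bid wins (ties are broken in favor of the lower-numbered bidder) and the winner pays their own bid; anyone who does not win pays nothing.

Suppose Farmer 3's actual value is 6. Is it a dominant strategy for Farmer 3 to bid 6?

Check each profile of the others' bids and compare truth against every alternative bid.
Others bid (6, 6, 6): truth gives 0, best alternative gives -10.
Others bid (6, 6, 16): truth gives 0, best alternative gives -10.
Others bid (6, 6, 27): truth gives 0, best alternative gives 0.
Others bid (6, 6, 33): truth gives 0, best alternative gives 0.
Others bid (6, 16, 6): truth gives 0, best alternative gives 0.
Others bid (6, 16, 16): truth gives 0, best alternative gives 0.
(Remaining 58 profiles checked similarly; truth is weakly best in each.)
In every case the truthful bid is at least as good as any alternative, so it is a dominant strategy.

Yes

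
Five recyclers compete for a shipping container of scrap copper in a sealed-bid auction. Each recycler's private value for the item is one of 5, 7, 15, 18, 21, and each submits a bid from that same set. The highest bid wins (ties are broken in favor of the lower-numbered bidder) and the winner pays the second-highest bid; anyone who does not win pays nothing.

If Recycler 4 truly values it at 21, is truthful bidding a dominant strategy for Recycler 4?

Check each profile of the others' bids and compare truth against every alternative bid.
Others bid (5, 5, 18, 5): truth gives 3, best alternative gives 0.
Others bid (5, 5, 18, 7): truth gives 3, best alternative gives 0.
Others bid (5, 5, 18, 15): truth gives 3, best alternative gives 0.
Others bid (5, 5, 18, 18): truth gives 3, best alternative gives 0.
Others bid (5, 7, 18, 5): truth gives 3, best alternative gives 0.
Others bid (5, 7, 18, 7): truth gives 3, best alternative gives 0.
(Remaining 619 profiles checked similarly; truth is weakly best in each.)
In every case the truthful bid is at least as good as any alternative, so it is a dominant strategy.

Yes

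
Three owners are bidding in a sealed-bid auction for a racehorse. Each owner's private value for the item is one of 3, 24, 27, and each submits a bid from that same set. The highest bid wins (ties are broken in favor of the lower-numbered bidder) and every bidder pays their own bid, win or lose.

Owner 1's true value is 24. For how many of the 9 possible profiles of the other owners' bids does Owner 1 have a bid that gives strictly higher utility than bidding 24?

Others bid (3, 3): truth gives 0; bid 3 gives 21 > 0. Violating.
Others bid (3, 27): truth gives -24; bid 3 gives -3 > -24. Violating.
Others bid (24, 27): truth gives -24; bid 3 gives -3 > -24. Violating.
Others bid (27, 3): truth gives -24; bid 3 gives -3 > -24. Violating.
Others bid (3, 24): truth gives 0; no alternative beats it.
Others bid (24, 3): truth gives 0; no alternative beats it.
(Checking all 9 profiles: 6 have a profitable deviation, 3 do not.)

6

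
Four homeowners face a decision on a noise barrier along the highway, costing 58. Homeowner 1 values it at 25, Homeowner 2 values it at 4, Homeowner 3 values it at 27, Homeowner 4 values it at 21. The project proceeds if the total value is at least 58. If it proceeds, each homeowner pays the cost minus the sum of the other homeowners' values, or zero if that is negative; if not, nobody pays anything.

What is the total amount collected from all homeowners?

16

Total value 77 ≥ cost 58, so it is built.
Homeowner 1: others sum to 52; max(0, 58 - 52) = 6.
Homeowner 2: others sum to 73; max(0, 58 - 73) = 0.
Homeowner 3: others sum to 50; max(0, 58 - 50) = 8.
Homeowner 4: others sum to 56; max(0, 58 - 56) = 2.
Total collected = 6 + 0 + 8 + 2 = 16.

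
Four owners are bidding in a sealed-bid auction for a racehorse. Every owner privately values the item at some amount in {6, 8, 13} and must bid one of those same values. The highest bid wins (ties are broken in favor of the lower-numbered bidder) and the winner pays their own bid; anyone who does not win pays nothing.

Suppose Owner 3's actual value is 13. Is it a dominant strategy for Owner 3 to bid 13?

Consider the case where Owner 1 bids 6, Owner 2 bids 6 and Owner 4 bids 6.
Truthful bid 13: wins, pays 13, utility 13 - 13 = 0.
Bid 8 instead: wins, pays 8, utility 13 - 8 = 5.
Since 5 > 0, bidding 8 is strictly better here, so truthful bidding is not dominant.

No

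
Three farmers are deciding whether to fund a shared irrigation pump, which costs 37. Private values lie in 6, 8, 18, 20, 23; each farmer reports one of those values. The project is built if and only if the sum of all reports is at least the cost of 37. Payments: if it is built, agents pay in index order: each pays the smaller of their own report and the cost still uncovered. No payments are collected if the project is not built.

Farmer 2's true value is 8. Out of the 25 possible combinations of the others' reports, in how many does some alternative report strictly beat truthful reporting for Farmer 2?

11

Others report (8, 23): truth gives 0; report 6 gives 2 > 0. Violating.
Others report (18, 18): truth gives 0; report 6 gives 2 > 0. Violating.
Others report (18, 20): truth gives 0; report 6 gives 2 > 0. Violating.
Others report (18, 23): truth gives 0; report 6 gives 2 > 0. Violating.
Others report (6, 6): truth gives 0; no alternative beats it.
Others report (6, 8): truth gives 0; no alternative beats it.
(Checking all 25 profiles: 11 have a profitable deviation, 14 do not.)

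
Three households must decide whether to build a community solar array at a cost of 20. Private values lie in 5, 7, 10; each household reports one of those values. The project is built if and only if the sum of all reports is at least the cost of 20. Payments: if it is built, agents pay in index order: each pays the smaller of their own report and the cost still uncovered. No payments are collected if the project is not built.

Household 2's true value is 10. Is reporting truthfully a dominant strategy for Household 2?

No

Consider the case where Household 1 reports 5 and Household 3 reports 10.
Truthful report 10: project built, pays 10, utility 10 - 10 = 0.
Report 5 instead: project built, pays 5, utility 10 - 5 = 5.
Since 5 > 0, reporting 5 is strictly better here, so truthful reporting is not dominant.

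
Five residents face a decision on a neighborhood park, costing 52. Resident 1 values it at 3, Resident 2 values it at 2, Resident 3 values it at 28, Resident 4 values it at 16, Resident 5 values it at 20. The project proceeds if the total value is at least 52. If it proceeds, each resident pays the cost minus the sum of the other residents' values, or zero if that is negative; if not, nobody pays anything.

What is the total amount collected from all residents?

Total value 69 ≥ cost 52, so it is built.
Resident 1: others sum to 66; max(0, 52 - 66) = 0.
Resident 2: others sum to 67; max(0, 52 - 67) = 0.
Resident 3: others sum to 41; max(0, 52 - 41) = 11.
Resident 4: others sum to 53; max(0, 52 - 53) = 0.
Resident 5: others sum to 49; max(0, 52 - 49) = 3.
Total collected = 0 + 0 + 11 + 0 + 3 = 14.

14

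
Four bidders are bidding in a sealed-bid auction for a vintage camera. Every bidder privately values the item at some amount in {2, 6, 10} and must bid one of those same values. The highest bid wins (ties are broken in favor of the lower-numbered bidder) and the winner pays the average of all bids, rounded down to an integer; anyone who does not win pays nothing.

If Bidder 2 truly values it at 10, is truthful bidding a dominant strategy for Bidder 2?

No

Consider the case where Bidder 1 bids 2, Bidder 3 bids 2 and Bidder 4 bids 2.
Truthful bid 10: wins, pays 4, utility 10 - 4 = 6.
Bid 6 instead: wins, pays 3, utility 10 - 3 = 7.
Since 7 > 6, bidding 6 is strictly better here, so truthful bidding is not dominant.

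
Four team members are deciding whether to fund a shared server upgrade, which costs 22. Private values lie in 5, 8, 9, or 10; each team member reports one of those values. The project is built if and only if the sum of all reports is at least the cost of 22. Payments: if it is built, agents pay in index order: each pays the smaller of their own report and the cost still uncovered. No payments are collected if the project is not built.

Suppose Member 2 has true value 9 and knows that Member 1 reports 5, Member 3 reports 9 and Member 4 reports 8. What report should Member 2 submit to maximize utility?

Report 5: project built, pays 5, utility 9 - 5 = 4.
Report 8: project built, pays 8, utility 9 - 8 = 1.
Report 9: project built, pays 9, utility 9 - 9 = 0.
Report 10: project built, pays 10, utility 9 - 10 = -1.
The best choice is 5 with utility 4.

5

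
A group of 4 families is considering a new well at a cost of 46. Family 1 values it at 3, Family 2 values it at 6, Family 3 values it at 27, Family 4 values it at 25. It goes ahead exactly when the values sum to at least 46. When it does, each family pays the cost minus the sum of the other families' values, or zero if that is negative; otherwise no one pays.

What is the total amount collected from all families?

Total value 61 ≥ cost 46, so it is built.
Family 1: others sum to 58; max(0, 46 - 58) = 0.
Family 2: others sum to 55; max(0, 46 - 55) = 0.
Family 3: others sum to 34; max(0, 46 - 34) = 12.
Family 4: others sum to 36; max(0, 46 - 36) = 10.
Total collected = 0 + 0 + 12 + 10 = 22.

22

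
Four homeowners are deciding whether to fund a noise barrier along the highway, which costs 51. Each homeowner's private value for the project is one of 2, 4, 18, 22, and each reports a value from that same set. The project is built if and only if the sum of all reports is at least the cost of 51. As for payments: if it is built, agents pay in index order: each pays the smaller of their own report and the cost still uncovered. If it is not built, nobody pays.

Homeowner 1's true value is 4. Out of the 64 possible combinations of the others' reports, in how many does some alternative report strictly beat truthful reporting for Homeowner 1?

8

Others report (18, 18, 18): truth gives 0; report 2 gives 2 > 0. Violating.
Others report (18, 18, 22): truth gives 0; report 2 gives 2 > 0. Violating.
Others report (18, 22, 18): truth gives 0; report 2 gives 2 > 0. Violating.
Others report (18, 22, 22): truth gives 0; report 2 gives 2 > 0. Violating.
Others report (2, 2, 2): truth gives 0; no alternative beats it.
Others report (2, 2, 4): truth gives 0; no alternative beats it.
(Checking all 64 profiles: 8 have a profitable deviation, 56 do not.)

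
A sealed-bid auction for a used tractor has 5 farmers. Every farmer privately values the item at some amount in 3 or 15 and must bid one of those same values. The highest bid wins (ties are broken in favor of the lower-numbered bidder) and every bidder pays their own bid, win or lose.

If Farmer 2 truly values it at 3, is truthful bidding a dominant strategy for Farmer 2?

Check each profile of the others' bids and compare truth against every alternative bid.
Others bid (15, 3, 3, 3): truth gives -3, best alternative gives -15.
Others bid (15, 3, 3, 15): truth gives -3, best alternative gives -15.
Others bid (15, 3, 15, 3): truth gives -3, best alternative gives -15.
Others bid (15, 3, 15, 15): truth gives -3, best alternative gives -15.
Others bid (15, 15, 3, 3): truth gives -3, best alternative gives -15.
Others bid (15, 15, 3, 15): truth gives -3, best alternative gives -15.
(Remaining 10 profiles checked similarly; truth is weakly best in each.)
In every case the truthful bid is at least as good as any alternative, so it is a dominant strategy.

Yes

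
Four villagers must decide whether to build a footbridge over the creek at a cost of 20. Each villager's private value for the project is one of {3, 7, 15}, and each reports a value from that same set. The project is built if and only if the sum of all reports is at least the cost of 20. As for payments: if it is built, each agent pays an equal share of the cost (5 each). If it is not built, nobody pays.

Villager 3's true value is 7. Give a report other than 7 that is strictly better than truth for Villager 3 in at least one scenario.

15

Suppose Villager 1 reports 3, Villager 2 reports 3 and Villager 4 reports 3.
Report 7: project not built, utility 0.
Report 15: project built, pays 5, utility 7 - 5 = 2.
So reporting 15 beats truth here (2 > 0).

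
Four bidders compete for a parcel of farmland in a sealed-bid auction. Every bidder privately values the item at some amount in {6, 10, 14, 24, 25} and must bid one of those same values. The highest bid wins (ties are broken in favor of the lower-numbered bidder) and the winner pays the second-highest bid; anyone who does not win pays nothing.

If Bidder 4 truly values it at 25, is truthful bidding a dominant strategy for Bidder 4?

Yes

Check each profile of the others' bids and compare truth against every alternative bid.
Others bid (6, 6, 24): truth gives 1, best alternative gives 0.
Others bid (6, 10, 24): truth gives 1, best alternative gives 0.
Others bid (6, 14, 24): truth gives 1, best alternative gives 0.
Others bid (6, 24, 6): truth gives 1, best alternative gives 0.
Others bid (6, 24, 10): truth gives 1, best alternative gives 0.
Others bid (6, 24, 14): truth gives 1, best alternative gives 0.
(Remaining 119 profiles checked similarly; truth is weakly best in each.)
In every case the truthful bid is at least as good as any alternative, so it is a dominant strategy.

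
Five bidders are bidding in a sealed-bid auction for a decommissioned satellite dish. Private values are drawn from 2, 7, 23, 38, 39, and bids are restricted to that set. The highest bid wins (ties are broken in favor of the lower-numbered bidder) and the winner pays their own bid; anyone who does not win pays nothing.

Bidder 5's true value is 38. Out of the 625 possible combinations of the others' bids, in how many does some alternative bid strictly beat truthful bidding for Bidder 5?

16

Others bid (2, 2, 2, 2): truth gives 0; bid 7 gives 31 > 0. Violating.
Others bid (2, 2, 2, 7): truth gives 0; bid 23 gives 15 > 0. Violating.
Others bid (2, 2, 7, 2): truth gives 0; bid 23 gives 15 > 0. Violating.
Others bid (2, 2, 7, 7): truth gives 0; bid 23 gives 15 > 0. Violating.
Others bid (2, 2, 2, 23): truth gives 0; no alternative beats it.
Others bid (2, 2, 2, 38): truth gives 0; no alternative beats it.
(Checking all 625 profiles: 16 have a profitable deviation, 609 do not.)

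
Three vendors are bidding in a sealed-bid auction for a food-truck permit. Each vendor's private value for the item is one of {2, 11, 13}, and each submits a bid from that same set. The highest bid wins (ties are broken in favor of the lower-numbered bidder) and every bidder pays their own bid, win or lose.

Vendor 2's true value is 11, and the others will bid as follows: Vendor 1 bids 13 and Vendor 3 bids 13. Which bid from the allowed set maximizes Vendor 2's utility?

2

Bid 2: loses but pays 2, utility -2.
Bid 11: loses but pays 11, utility -11.
Bid 13: loses but pays 13, utility -13.
The best choice is 2 with utility -2.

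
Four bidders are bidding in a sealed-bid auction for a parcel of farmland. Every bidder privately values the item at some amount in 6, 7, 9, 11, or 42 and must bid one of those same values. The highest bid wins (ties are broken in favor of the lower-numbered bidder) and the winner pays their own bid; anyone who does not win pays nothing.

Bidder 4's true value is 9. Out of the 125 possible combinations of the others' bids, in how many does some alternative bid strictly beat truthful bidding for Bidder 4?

1

Others bid (6, 6, 6): truth gives 0; bid 7 gives 2 > 0. Violating.
Others bid (6, 6, 7): truth gives 0; no alternative beats it.
Others bid (6, 6, 9): truth gives 0; no alternative beats it.
(Checking all 125 profiles: 1 has a profitable deviation, 124 do not.)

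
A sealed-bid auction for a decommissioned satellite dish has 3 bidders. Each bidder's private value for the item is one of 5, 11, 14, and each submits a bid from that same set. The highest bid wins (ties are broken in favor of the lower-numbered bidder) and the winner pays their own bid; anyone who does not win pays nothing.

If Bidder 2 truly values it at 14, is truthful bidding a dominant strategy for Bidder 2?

No

Consider the case where Bidder 1 bids 5 and Bidder 3 bids 5.
Truthful bid 14: wins, pays 14, utility 14 - 14 = 0.
Bid 11 instead: wins, pays 11, utility 14 - 11 = 3.
Since 3 > 0, bidding 11 is strictly better here, so truthful bidding is not dominant.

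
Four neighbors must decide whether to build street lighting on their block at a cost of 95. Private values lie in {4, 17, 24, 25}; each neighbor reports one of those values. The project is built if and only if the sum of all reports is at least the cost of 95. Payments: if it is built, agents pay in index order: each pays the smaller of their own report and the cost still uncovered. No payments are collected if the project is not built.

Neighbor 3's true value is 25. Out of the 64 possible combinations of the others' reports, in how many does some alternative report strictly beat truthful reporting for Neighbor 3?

Others report (24, 24, 24): truth gives 0; report 24 gives 1 > 0. Violating.
Others report (24, 24, 25): truth gives 0; report 24 gives 1 > 0. Violating.
Others report (24, 25, 24): truth gives 0; report 24 gives 1 > 0. Violating.
Others report (24, 25, 25): truth gives 0; report 24 gives 1 > 0. Violating.
Others report (4, 4, 4): truth gives 0; no alternative beats it.
Others report (4, 4, 17): truth gives 0; no alternative beats it.
(Checking all 64 profiles: 8 have a profitable deviation, 56 do not.)

8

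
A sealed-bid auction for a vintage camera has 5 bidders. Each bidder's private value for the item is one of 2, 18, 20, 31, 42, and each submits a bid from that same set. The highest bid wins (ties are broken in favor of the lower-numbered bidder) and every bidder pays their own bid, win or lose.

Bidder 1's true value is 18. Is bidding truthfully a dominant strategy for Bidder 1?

Consider the case where Bidder 2 bids 2, Bidder 3 bids 2, Bidder 4 bids 2 and Bidder 5 bids 2.
Truthful bid 18: wins, pays 18, utility 18 - 18 = 0.
Bid 2 instead: wins, pays 2, utility 18 - 2 = 16.
Since 16 > 0, bidding 2 is strictly better here, so truthful bidding is not dominant.

No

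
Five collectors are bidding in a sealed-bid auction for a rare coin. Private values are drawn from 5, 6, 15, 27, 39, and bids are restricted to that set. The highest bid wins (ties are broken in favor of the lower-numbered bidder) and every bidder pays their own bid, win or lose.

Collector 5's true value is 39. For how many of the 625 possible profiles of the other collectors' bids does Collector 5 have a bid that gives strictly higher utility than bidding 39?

450

Others bid (5, 5, 5, 5): truth gives 0; bid 6 gives 33 > 0. Violating.
Others bid (5, 5, 5, 6): truth gives 0; bid 15 gives 24 > 0. Violating.
Others bid (5, 5, 5, 15): truth gives 0; bid 27 gives 12 > 0. Violating.
Others bid (5, 5, 5, 39): truth gives -39; bid 5 gives -5 > -39. Violating.
Others bid (5, 5, 5, 27): truth gives 0; no alternative beats it.
Others bid (5, 5, 6, 27): truth gives 0; no alternative beats it.
(Checking all 625 profiles: 450 have a profitable deviation, 175 do not.)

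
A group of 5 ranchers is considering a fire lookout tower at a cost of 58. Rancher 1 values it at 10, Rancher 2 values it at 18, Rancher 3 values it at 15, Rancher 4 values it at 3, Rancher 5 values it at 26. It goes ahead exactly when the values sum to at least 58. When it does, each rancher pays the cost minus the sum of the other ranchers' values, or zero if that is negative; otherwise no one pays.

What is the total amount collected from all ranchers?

17

Total value 72 ≥ cost 58, so it is built.
Rancher 1: others sum to 62; max(0, 58 - 62) = 0.
Rancher 2: others sum to 54; max(0, 58 - 54) = 4.
Rancher 3: others sum to 57; max(0, 58 - 57) = 1.
Rancher 4: others sum to 69; max(0, 58 - 69) = 0.
Rancher 5: others sum to 46; max(0, 58 - 46) = 12.
Total collected = 0 + 4 + 1 + 0 + 12 = 17.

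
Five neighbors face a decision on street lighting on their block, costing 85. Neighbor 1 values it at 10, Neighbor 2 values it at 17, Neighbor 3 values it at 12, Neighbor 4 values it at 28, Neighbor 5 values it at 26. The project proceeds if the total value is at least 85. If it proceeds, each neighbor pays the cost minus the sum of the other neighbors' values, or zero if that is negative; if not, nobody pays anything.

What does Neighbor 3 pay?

Total value 93 ≥ cost 85, so the project is built.
The other neighbors' values sum to 81.
Cost minus that sum is 85 - 81 = 4.

4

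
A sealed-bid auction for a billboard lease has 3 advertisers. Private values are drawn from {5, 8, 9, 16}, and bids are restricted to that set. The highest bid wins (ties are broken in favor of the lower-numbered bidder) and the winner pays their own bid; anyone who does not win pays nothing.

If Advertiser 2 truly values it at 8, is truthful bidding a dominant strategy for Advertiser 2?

Check each profile of the others' bids and compare truth against every alternative bid.
Others bid (5, 5): truth gives 0, best alternative gives 0.
Others bid (5, 8): truth gives 0, best alternative gives 0.
Others bid (5, 9): truth gives 0, best alternative gives 0.
Others bid (5, 16): truth gives 0, best alternative gives 0.
Others bid (8, 5): truth gives 0, best alternative gives 0.
Others bid (8, 8): truth gives 0, best alternative gives 0.
(Remaining 10 profiles checked similarly; truth is weakly best in each.)
In every case the truthful bid is at least as good as any alternative, so it is a dominant strategy.

Yes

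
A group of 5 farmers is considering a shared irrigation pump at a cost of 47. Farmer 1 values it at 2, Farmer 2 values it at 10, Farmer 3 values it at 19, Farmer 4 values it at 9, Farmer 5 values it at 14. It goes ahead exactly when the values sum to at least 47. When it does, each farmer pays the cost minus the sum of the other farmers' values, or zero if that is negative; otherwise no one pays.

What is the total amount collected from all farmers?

Total value 54 ≥ cost 47, so it is built.
Farmer 1: others sum to 52; max(0, 47 - 52) = 0.
Farmer 2: others sum to 44; max(0, 47 - 44) = 3.
Farmer 3: others sum to 35; max(0, 47 - 35) = 12.
Farmer 4: others sum to 45; max(0, 47 - 45) = 2.
Farmer 5: others sum to 40; max(0, 47 - 40) = 7.
Total collected = 0 + 3 + 12 + 2 + 7 = 24.

24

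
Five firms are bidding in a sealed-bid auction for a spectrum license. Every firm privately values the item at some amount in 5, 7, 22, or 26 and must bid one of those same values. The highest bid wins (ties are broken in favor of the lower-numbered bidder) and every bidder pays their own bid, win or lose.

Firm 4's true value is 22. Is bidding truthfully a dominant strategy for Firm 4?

Consider the case where Firm 1 bids 5, Firm 2 bids 5, Firm 3 bids 5 and Firm 5 bids 5.
Truthful bid 22: wins, pays 22, utility 22 - 22 = 0.
Bid 7 instead: wins, pays 7, utility 22 - 7 = 15.
Since 15 > 0, bidding 7 is strictly better here, so truthful bidding is not dominant.

No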